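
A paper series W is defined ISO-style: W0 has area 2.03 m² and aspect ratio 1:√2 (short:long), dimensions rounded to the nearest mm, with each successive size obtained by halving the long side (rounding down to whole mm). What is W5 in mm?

211 × 299 mm

Let W0's short side be w mm. w · w√2 = 2.03 m² = 2,030,000 mm², so w ≈ 1198.1 mm and w√2 ≈ 1694.4 mm → W0 = 1198 × 1694 mm.
W1: ⌊1694/2⌋ × 1198 = 847 × 1198 mm
W2: ⌊1198/2⌋ × 847 = 599 × 847 mm
W3: ⌊847/2⌋ × 599 = 423 × 599 mm
W4: ⌊599/2⌋ × 423 = 299 × 423 mm
W5: ⌊423/2⌋ × 299 = 211 × 299 mm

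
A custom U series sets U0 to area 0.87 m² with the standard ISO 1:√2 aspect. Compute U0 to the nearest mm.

Let the short side be w mm. Then w · w√2 = 0.87 m² = 870,000 mm².
w² = 870,000/√2, so w ≈ 784.3 mm; long side = w√2 ≈ 1109.2 mm.

784 × 1109 mm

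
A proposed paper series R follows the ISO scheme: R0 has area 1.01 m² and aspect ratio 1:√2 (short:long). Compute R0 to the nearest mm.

845 × 1195 mm

Let the short side be w mm. Then w · w√2 = 1.01 m² = 1,010,000 mm².
w² = 1,010,000/√2, so w ≈ 845.1 mm; long side = w√2 ≈ 1195.1 mm.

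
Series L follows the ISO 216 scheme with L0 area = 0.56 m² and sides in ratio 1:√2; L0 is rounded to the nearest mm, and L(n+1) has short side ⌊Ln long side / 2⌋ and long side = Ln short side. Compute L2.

314 × 445 mm

Let L0's short side be w mm. w · w√2 = 0.56 m² = 560,000 mm², so w ≈ 629.3 mm and w√2 ≈ 889.9 mm → L0 = 629 × 890 mm.
L1: ⌊890/2⌋ × 629 = 445 × 629 mm
L2: ⌊629/2⌋ × 445 = 314 × 445 mm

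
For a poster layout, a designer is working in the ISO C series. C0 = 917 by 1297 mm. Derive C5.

162 × 229 mm

C1: ⌊1297/2⌋ × 917 = 648 × 917 mm
C2: ⌊917/2⌋ × 648 = 458 × 648 mm
C3: ⌊648/2⌋ × 458 = 324 × 458 mm
C4: ⌊458/2⌋ × 324 = 229 × 324 mm
C5: ⌊324/2⌋ × 229 = 162 × 229 mm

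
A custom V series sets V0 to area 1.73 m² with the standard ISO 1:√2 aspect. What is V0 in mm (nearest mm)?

1106 × 1564 mm

Let the short side be w mm. Then w · w√2 = 1.73 m² = 1,730,000 mm².
w² = 1,730,000/√2, so w ≈ 1106.0 mm; long side = w√2 ≈ 1564.2 mm.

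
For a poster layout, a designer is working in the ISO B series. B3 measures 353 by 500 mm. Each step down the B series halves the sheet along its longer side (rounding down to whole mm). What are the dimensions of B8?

62 × 88 mm

B4: ⌊500/2⌋ × 353 = 250 × 353 mm
B5: ⌊353/2⌋ × 250 = 176 × 250 mm
B6: ⌊250/2⌋ × 176 = 125 × 176 mm
B7: ⌊176/2⌋ × 125 = 88 × 125 mm
B8: ⌊125/2⌋ × 88 = 62 × 88 mm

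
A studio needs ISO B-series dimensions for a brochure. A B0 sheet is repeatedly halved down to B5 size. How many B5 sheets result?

32

Each ISO step halves the sheet: 1 × B0 → 2 × B1 → 4 × B2 → 8 × B3 → …
From B0 to B5 is 5 halving steps: 2^5 = 32.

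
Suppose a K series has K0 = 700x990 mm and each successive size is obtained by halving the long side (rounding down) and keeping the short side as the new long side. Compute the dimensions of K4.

175 × 247 mm

K1: ⌊990/2⌋ × 700 = 495 × 700 mm
K2: ⌊700/2⌋ × 495 = 350 × 495 mm
K3: ⌊495/2⌋ × 350 = 247 × 350 mm
K4: ⌊350/2⌋ × 247 = 175 × 247 mm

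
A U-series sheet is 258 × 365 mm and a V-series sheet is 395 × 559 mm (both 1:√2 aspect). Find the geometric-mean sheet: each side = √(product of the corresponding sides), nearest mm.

319 × 452 mm

Short side: √(258 · 395) = √101910 ≈ 319.2 → 319 mm
Long side: √(365 · 559) = √204035 ≈ 451.7 → 452 mm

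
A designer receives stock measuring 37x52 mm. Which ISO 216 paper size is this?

A9 (37 × 52 mm)

Aspect ratio 52/37 ≈ 1.405 — close to the ISO √2 ≈ 1.414.
In the A-series (A0 area = 1 m²): A9 = 37 × 52 mm.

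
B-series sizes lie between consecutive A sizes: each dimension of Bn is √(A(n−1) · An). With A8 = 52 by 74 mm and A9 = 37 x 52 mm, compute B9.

44 × 62 mm

Short side: √(52 · 37) = √1924 ≈ 43.9 → 44 mm
Long side: √(74 · 52) = √3848 ≈ 62.0 → 62 mm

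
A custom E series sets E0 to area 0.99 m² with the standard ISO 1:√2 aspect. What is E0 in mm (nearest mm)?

Let the short side be w mm. Then w · w√2 = 0.99 m² = 990,000 mm².
w² = 990,000/√2, so w ≈ 836.7 mm; long side = w√2 ≈ 1183.2 mm.

837 × 1183 mm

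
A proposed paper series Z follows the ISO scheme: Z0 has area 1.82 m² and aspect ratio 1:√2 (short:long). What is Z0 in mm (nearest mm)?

Let the short side be w mm. Then w · w√2 = 1.82 m² = 1,820,000 mm².
w² = 1,820,000/√2, so w ≈ 1134.4 mm; long side = w√2 ≈ 1604.3 mm.

1134 × 1604 mm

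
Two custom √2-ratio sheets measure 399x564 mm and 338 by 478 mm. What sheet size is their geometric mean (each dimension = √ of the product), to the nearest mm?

Short side: √(399 · 338) = √134862 ≈ 367.2 → 367 mm
Long side: √(564 · 478) = √269592 ≈ 519.2 → 519 mm

367 × 519 mm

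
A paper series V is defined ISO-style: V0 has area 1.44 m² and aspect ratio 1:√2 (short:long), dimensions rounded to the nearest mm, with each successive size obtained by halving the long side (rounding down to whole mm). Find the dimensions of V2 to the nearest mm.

504 × 713 mm

Let V0's short side be w mm. w · w√2 = 1.44 m² = 1,440,000 mm², so w ≈ 1009.1 mm and w√2 ≈ 1427.0 mm → V0 = 1009 × 1427 mm.
V1: ⌊1427/2⌋ × 1009 = 713 × 1009 mm
V2: ⌊1009/2⌋ × 713 = 504 × 713 mm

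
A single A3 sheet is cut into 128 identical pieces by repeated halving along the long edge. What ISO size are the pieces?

128 = 2^7, so 7 halving steps.
A3 → A4 → … → A10 after 7 steps.

A10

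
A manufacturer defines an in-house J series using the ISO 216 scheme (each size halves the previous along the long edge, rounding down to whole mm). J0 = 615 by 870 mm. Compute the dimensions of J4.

J1: ⌊870/2⌋ × 615 = 435 × 615 mm
J2: ⌊615/2⌋ × 435 = 307 × 435 mm
J3: ⌊435/2⌋ × 307 = 217 × 307 mm
J4: ⌊307/2⌋ × 217 = 153 × 217 mm

153 × 217 mm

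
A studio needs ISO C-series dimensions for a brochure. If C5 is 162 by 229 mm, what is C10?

C6: ⌊229/2⌋ × 162 = 114 × 162 mm
C7: ⌊162/2⌋ × 114 = 81 × 114 mm
C8: ⌊114/2⌋ × 81 = 57 × 81 mm
C9: ⌊81/2⌋ × 57 = 40 × 57 mm
C10: ⌊57/2⌋ × 40 = 28 × 40 mm

28 × 40 mm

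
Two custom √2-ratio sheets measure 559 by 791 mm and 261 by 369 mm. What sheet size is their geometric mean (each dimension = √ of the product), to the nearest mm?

Short side: √(559 · 261) = √145899 ≈ 382.0 → 382 mm
Long side: √(791 · 369) = √291879 ≈ 540.3 → 540 mm

382 × 540 mm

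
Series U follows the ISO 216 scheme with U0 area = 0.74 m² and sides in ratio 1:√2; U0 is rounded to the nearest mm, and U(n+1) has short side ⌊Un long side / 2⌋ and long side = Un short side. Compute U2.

361 × 511 mm

Let U0's short side be w mm. w · w√2 = 0.74 m² = 740,000 mm², so w ≈ 723.4 mm and w√2 ≈ 1023.0 mm → U0 = 723 × 1023 mm.
U1: ⌊1023/2⌋ × 723 = 511 × 723 mm
U2: ⌊723/2⌋ × 511 = 361 × 511 mm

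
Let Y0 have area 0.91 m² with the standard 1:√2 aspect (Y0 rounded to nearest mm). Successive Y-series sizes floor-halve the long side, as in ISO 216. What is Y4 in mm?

Let Y0's short side be w mm. w · w√2 = 0.91 m² = 910,000 mm², so w ≈ 802.2 mm and w√2 ≈ 1134.4 mm → Y0 = 802 × 1134 mm.
Y1: ⌊1134/2⌋ × 802 = 567 × 802 mm
Y2: ⌊802/2⌋ × 567 = 401 × 567 mm
Y3: ⌊567/2⌋ × 401 = 283 × 401 mm
Y4: ⌊401/2⌋ × 283 = 200 × 283 mm

200 × 283 mm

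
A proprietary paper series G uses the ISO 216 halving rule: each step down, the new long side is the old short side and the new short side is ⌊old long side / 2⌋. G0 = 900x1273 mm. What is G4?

G1: ⌊1273/2⌋ × 900 = 636 × 900 mm
G2: ⌊900/2⌋ × 636 = 450 × 636 mm
G3: ⌊636/2⌋ × 450 = 318 × 450 mm
G4: ⌊450/2⌋ × 318 = 225 × 318 mm

225 × 318 mm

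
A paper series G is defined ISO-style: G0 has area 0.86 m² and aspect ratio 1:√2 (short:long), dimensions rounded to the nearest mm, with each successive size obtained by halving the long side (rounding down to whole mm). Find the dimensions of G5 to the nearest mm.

137 × 195 mm

Let G0's short side be w mm. w · w√2 = 0.86 m² = 860,000 mm², so w ≈ 779.8 mm and w√2 ≈ 1102.8 mm → G0 = 780 × 1103 mm.
G1: ⌊1103/2⌋ × 780 = 551 × 780 mm
G2: ⌊780/2⌋ × 551 = 390 × 551 mm
G3: ⌊551/2⌋ × 390 = 275 × 390 mm
G4: ⌊390/2⌋ × 275 = 195 × 275 mm
G5: ⌊275/2⌋ × 195 = 137 × 195 mm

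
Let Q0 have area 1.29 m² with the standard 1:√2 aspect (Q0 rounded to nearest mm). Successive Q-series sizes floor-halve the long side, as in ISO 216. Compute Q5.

Let Q0's short side be w mm. w · w√2 = 1.29 m² = 1,290,000 mm², so w ≈ 955.1 mm and w√2 ≈ 1350.7 mm → Q0 = 955 × 1351 mm.
Q1: ⌊1351/2⌋ × 955 = 675 × 955 mm
Q2: ⌊955/2⌋ × 675 = 477 × 675 mm
Q3: ⌊675/2⌋ × 477 = 337 × 477 mm
Q4: ⌊477/2⌋ × 337 = 238 × 337 mm
Q5: ⌊337/2⌋ × 238 = 168 × 238 mm

168 × 238 mm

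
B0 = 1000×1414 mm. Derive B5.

B1: ⌊1414/2⌋ × 1000 = 707 × 1000 mm
B2: ⌊1000/2⌋ × 707 = 500 × 707 mm
B3: ⌊707/2⌋ × 500 = 353 × 500 mm
B4: ⌊500/2⌋ × 353 = 250 × 353 mm
B5: ⌊353/2⌋ × 250 = 176 × 250 mm

176 × 250 mm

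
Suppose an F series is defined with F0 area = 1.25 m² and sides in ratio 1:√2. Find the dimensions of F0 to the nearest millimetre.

940 × 1330 mm

Let the short side be w mm. Then w · w√2 = 1.25 m² = 1,250,000 mm².
w² = 1,250,000/√2, so w ≈ 940.2 mm; long side = w√2 ≈ 1329.6 mm.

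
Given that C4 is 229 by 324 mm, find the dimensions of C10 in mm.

28 × 40 mm

C5: ⌊324/2⌋ × 229 = 162 × 229 mm
C6: ⌊229/2⌋ × 162 = 114 × 162 mm
C7: ⌊162/2⌋ × 114 = 81 × 114 mm
C8: ⌊114/2⌋ × 81 = 57 × 81 mm
C9: ⌊81/2⌋ × 57 = 40 × 57 mm
C10: ⌊57/2⌋ × 40 = 28 × 40 mm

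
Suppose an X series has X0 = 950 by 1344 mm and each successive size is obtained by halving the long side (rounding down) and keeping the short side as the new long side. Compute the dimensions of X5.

X1: ⌊1344/2⌋ × 950 = 672 × 950 mm
X2: ⌊950/2⌋ × 672 = 475 × 672 mm
X3: ⌊672/2⌋ × 475 = 336 × 475 mm
X4: ⌊475/2⌋ × 336 = 237 × 336 mm
X5: ⌊336/2⌋ × 237 = 168 × 237 mm

168 × 237 mm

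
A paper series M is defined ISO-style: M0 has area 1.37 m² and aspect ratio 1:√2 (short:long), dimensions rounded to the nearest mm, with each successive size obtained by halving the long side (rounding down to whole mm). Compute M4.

Let M0's short side be w mm. w · w√2 = 1.37 m² = 1,370,000 mm², so w ≈ 984.2 mm and w√2 ≈ 1391.9 mm → M0 = 984 × 1392 mm.
M1: ⌊1392/2⌋ × 984 = 696 × 984 mm
M2: ⌊984/2⌋ × 696 = 492 × 696 mm
M3: ⌊696/2⌋ × 492 = 348 × 492 mm
M4: ⌊492/2⌋ × 348 = 246 × 348 mm

246 × 348 mm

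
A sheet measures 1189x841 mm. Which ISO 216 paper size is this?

A0 (841 × 1189 mm)

Aspect ratio 1189/841 ≈ 1.414 — close to the ISO √2 ≈ 1.414.
In the A-series (A0 area = 1 m²): A0 = 841 × 1189 mm.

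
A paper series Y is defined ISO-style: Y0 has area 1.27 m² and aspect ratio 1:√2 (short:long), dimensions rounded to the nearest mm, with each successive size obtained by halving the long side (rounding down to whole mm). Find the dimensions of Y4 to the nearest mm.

237 × 335 mm

Let Y0's short side be w mm. w · w√2 = 1.27 m² = 1,270,000 mm², so w ≈ 947.6 mm and w√2 ≈ 1340.2 mm → Y0 = 948 × 1340 mm.
Y1: ⌊1340/2⌋ × 948 = 670 × 948 mm
Y2: ⌊948/2⌋ × 670 = 474 × 670 mm
Y3: ⌊670/2⌋ × 474 = 335 × 474 mm
Y4: ⌊474/2⌋ × 335 = 237 × 335 mm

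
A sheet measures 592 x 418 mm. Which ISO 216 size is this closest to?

Aspect ratio 592/418 ≈ 1.416 — close to the ISO √2 ≈ 1.414.
In the A-series (A0 area = 1 m²): A2 = 420 × 594 mm.
Off by 4 mm total — nearest standard size.

A2 (420 × 594 mm)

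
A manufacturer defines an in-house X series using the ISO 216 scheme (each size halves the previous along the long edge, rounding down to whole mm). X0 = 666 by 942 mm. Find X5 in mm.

X1: ⌊942/2⌋ × 666 = 471 × 666 mm
X2: ⌊666/2⌋ × 471 = 333 × 471 mm
X3: ⌊471/2⌋ × 333 = 235 × 333 mm
X4: ⌊333/2⌋ × 235 = 166 × 235 mm
X5: ⌊235/2⌋ × 166 = 117 × 166 mm

117 × 166 mm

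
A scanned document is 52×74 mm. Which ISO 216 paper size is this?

Aspect ratio 74/52 ≈ 1.423 — close to the ISO √2 ≈ 1.414.
In the A-series (A0 area = 1 m²): A8 = 52 × 74 mm.

A8 (52 × 74 mm)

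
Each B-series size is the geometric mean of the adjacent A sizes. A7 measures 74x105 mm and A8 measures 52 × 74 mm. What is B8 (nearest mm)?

Short side: √(74 · 52) = √3848 ≈ 62.0 → 62 mm
Long side: √(105 · 74) = √7770 ≈ 88.1 → 88 mm

62 × 88 mm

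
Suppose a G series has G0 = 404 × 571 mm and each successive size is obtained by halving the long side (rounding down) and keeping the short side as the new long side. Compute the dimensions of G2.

202 × 285 mm

G1: ⌊571/2⌋ × 404 = 285 × 404 mm
G2: ⌊404/2⌋ × 285 = 202 × 285 mm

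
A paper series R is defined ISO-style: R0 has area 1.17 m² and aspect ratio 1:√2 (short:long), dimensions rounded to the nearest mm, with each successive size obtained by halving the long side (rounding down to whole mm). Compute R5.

Let R0's short side be w mm. w · w√2 = 1.17 m² = 1,170,000 mm², so w ≈ 909.6 mm and w√2 ≈ 1286.3 mm → R0 = 910 × 1286 mm.
R1: ⌊1286/2⌋ × 910 = 643 × 910 mm
R2: ⌊910/2⌋ × 643 = 455 × 643 mm
R3: ⌊643/2⌋ × 455 = 321 × 455 mm
R4: ⌊455/2⌋ × 321 = 227 × 321 mm
R5: ⌊321/2⌋ × 227 = 160 × 227 mm

160 × 227 mm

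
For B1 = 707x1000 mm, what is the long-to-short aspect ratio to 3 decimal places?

1.414

1000 / 707 = 1.414
Matches √2 ≈ 1.414 — the ISO 216 defining ratio.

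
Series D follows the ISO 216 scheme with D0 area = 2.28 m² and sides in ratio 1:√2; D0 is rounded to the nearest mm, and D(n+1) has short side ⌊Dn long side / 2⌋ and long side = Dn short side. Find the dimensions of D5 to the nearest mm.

Let D0's short side be w mm. w · w√2 = 2.28 m² = 2,280,000 mm², so w ≈ 1269.7 mm and w√2 ≈ 1795.7 mm → D0 = 1270 × 1796 mm.
D1: ⌊1796/2⌋ × 1270 = 898 × 1270 mm
D2: ⌊1270/2⌋ × 898 = 635 × 898 mm
D3: ⌊898/2⌋ × 635 = 449 × 635 mm
D4: ⌊635/2⌋ × 449 = 317 × 449 mm
D5: ⌊449/2⌋ × 317 = 224 × 317 mm

224 × 317 mm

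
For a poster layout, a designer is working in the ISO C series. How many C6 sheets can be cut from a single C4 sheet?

C4 = 229 × 324 mm; C6 = 114 × 162 mm.
Each halving step doubles the count; 2 steps from C4 to C6.
2^2 = 4.

4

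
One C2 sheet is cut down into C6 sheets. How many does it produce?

16

Each ISO step halves the sheet: 1 × C2 → 2 × C3 → 4 × C4 → 8 × C5 → …
From C2 to C6 is 4 halving steps: 2^4 = 16.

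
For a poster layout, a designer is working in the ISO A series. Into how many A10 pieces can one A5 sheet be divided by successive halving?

A5 = 148 × 210 mm; A10 = 26 × 37 mm.
Each halving step doubles the count; 5 steps from A5 to A10.
2^5 = 32.

32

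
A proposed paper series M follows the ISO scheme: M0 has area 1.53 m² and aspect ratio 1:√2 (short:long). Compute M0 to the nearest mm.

Let the short side be w mm. Then w · w√2 = 1.53 m² = 1,530,000 mm².
w² = 1,530,000/√2, so w ≈ 1040.1 mm; long side = w√2 ≈ 1471.0 mm.

1040 × 1471 mm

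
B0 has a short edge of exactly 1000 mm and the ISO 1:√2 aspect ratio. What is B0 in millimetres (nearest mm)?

Short side = 1000 mm; long side = 1000√2 ≈ 1414.2 mm.

1000 × 1414 mm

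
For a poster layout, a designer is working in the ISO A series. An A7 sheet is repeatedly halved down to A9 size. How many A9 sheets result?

A7 = 74 × 105 mm; A9 = 37 × 52 mm.
Each halving step doubles the count; 2 steps from A7 to A9.
2^2 = 4.

4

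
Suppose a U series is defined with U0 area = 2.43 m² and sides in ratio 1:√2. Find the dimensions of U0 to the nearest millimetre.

Let the short side be w mm. Then w · w√2 = 2.43 m² = 2,430,000 mm².
w² = 2,430,000/√2, so w ≈ 1310.8 mm; long side = w√2 ≈ 1853.8 mm.

1311 × 1854 mm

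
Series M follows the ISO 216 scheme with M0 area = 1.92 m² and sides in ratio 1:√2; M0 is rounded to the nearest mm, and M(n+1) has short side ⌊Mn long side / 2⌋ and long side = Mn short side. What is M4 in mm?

291 × 412 mm

Let M0's short side be w mm. w · w√2 = 1.92 m² = 1,920,000 mm², so w ≈ 1165.2 mm and w√2 ≈ 1647.8 mm → M0 = 1165 × 1648 mm.
M1: ⌊1648/2⌋ × 1165 = 824 × 1165 mm
M2: ⌊1165/2⌋ × 824 = 582 × 824 mm
M3: ⌊824/2⌋ × 582 = 412 × 582 mm
M4: ⌊582/2⌋ × 412 = 291 × 412 mm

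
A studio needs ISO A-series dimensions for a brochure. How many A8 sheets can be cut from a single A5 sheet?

8

Each ISO step halves the sheet: 1 × A5 → 2 × A6 → 4 × A7 → 8 × A8
From A5 to A8 is 3 halving steps: 2^3 = 8.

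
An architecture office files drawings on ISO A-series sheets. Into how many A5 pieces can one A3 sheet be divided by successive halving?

4

A3 = 297 × 420 mm; A5 = 148 × 210 mm.
Each halving step doubles the count; 2 steps from A3 to A5.
2^2 = 4.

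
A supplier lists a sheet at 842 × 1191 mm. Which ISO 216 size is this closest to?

A0 (841 × 1189 mm)

Aspect ratio 1191/842 ≈ 1.414 — close to the ISO √2 ≈ 1.414.
In the A-series (A0 area = 1 m²): A0 = 841 × 1189 mm.
Off by 3 mm total — nearest standard size.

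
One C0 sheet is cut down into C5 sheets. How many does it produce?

32

Each ISO step halves the sheet: 1 × C0 → 2 × C1 → 4 × C2 → 8 × C3 → …
From C0 to C5 is 5 halving steps: 2^5 = 32.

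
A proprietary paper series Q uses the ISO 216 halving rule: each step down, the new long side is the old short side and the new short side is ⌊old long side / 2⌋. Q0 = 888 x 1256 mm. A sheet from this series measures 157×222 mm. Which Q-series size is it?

Q0: 888 × 1256 mm
Q1: 628 × 888 mm
Q2: 444 × 628 mm
Q3: 314 × 444 mm
Q4: 222 × 314 mm
Q5: 157 × 222 mm
Q6: 111 × 157 mm
→ matches Q5.

Q5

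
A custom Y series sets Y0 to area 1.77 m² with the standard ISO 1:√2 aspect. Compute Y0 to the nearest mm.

1119 × 1582 mm

Let the short side be w mm. Then w · w√2 = 1.77 m² = 1,770,000 mm².
w² = 1,770,000/√2, so w ≈ 1118.7 mm; long side = w√2 ≈ 1582.1 mm.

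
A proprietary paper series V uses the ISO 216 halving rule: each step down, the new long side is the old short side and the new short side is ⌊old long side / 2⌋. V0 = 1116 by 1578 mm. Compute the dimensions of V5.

V1 = 789 × 1116 mm (from V0 by 1 halving).
V2: ⌊1116/2⌋ × 789 = 558 × 789 mm
V3: ⌊789/2⌋ × 558 = 394 × 558 mm
V4: ⌊558/2⌋ × 394 = 279 × 394 mm
V5: ⌊394/2⌋ × 279 = 197 × 279 mm

197 × 279 mm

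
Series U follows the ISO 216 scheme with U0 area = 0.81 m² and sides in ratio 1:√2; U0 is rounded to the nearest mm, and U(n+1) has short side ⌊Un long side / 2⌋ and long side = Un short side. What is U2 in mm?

378 × 535 mm

Let U0's short side be w mm. w · w√2 = 0.81 m² = 810,000 mm², so w ≈ 756.8 mm and w√2 ≈ 1070.3 mm → U0 = 757 × 1070 mm.
U1: ⌊1070/2⌋ × 757 = 535 × 757 mm
U2: ⌊757/2⌋ × 535 = 378 × 535 mm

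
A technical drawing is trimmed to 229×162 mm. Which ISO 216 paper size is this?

Aspect ratio 229/162 ≈ 1.414 — close to the ISO √2 ≈ 1.414.
In the C-series (envelope sizes, between A and B): C5 = 162 × 229 mm.

C5 (162 × 229 mm)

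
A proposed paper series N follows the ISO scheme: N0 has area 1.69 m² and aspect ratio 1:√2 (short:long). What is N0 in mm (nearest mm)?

Let the short side be w mm. Then w · w√2 = 1.69 m² = 1,690,000 mm².
w² = 1,690,000/√2, so w ≈ 1093.2 mm; long side = w√2 ≈ 1546.0 mm.

1093 × 1546 mm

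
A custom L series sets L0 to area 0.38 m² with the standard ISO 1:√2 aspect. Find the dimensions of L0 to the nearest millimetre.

Let the short side be w mm. Then w · w√2 = 0.38 m² = 380,000 mm².
w² = 380,000/√2, so w ≈ 518.4 mm; long side = w√2 ≈ 733.1 mm.

518 × 733 mm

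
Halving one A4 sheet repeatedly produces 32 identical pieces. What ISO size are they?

32 = 2^5, so 5 halving steps.
A4 → A5 → … → A9 after 5 steps.

A9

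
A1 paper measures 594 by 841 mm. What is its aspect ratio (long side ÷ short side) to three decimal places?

841 / 594 = 1.416
ISO 216 targets √2 ≈ 1.414; the +0.002 deviation is from mm rounding.

1.416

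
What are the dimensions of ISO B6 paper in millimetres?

B0 = 1000 × 1414 mm (B0 has a 1000 mm short side, aspect 1:√2).
B1: ⌊1414/2⌋ × 1000 = 707 × 1000 mm
B2: ⌊1000/2⌋ × 707 = 500 × 707 mm
B3: ⌊707/2⌋ × 500 = 353 × 500 mm
B4: ⌊500/2⌋ × 353 = 250 × 353 mm
B5: ⌊353/2⌋ × 250 = 176 × 250 mm
B6: ⌊250/2⌋ × 176 = 125 × 176 mm

125 × 176 mm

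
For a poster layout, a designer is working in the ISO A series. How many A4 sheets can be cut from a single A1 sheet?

8

Each ISO step halves the sheet: 1 × A1 → 2 × A2 → 4 × A3 → 8 × A4
From A1 to A4 is 3 halving steps: 2^3 = 8.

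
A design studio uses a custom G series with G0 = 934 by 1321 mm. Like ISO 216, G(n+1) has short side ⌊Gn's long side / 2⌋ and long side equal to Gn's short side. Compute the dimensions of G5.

G1: ⌊1321/2⌋ × 934 = 660 × 934 mm
G2: ⌊934/2⌋ × 660 = 467 × 660 mm
G3: ⌊660/2⌋ × 467 = 330 × 467 mm
G4: ⌊467/2⌋ × 330 = 233 × 330 mm
G5: ⌊330/2⌋ × 233 = 165 × 233 mm

165 × 233 mm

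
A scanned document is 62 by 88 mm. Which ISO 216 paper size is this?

Aspect ratio 88/62 ≈ 1.419 — close to the ISO √2 ≈ 1.414.
In the B-series (B0 = 1000 × 1414 mm): B8 = 62 × 88 mm.

B8 (62 × 88 mm)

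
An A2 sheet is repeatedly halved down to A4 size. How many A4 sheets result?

4

Each ISO step halves the sheet: 1 × A2 → 2 × A3 → 4 × A4
From A2 to A4 is 2 halving steps: 2^2 = 4.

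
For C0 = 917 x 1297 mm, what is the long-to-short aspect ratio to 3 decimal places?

1.414

1297 / 917 = 1.414
Matches √2 ≈ 1.414 — the ISO 216 defining ratio.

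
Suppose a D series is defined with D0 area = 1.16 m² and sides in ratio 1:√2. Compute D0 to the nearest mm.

906 × 1281 mm

Let the short side be w mm. Then w · w√2 = 1.16 m² = 1,160,000 mm².
w² = 1,160,000/√2, so w ≈ 905.7 mm; long side = w√2 ≈ 1280.8 mm.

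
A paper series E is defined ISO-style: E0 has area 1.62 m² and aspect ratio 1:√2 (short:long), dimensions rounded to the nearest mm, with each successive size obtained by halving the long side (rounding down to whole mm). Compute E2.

535 × 757 mm

Let E0's short side be w mm. w · w√2 = 1.62 m² = 1,620,000 mm², so w ≈ 1070.3 mm and w√2 ≈ 1513.6 mm → E0 = 1070 × 1514 mm.
E1: ⌊1514/2⌋ × 1070 = 757 × 1070 mm
E2: ⌊1070/2⌋ × 757 = 535 × 757 mm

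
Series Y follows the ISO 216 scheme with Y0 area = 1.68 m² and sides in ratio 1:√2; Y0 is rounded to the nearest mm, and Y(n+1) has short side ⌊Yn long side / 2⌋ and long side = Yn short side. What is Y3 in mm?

385 × 545 mm

Let Y0's short side be w mm. w · w√2 = 1.68 m² = 1,680,000 mm², so w ≈ 1089.9 mm and w√2 ≈ 1541.4 mm → Y0 = 1090 × 1541 mm.
Y1: ⌊1541/2⌋ × 1090 = 770 × 1090 mm
Y2: ⌊1090/2⌋ × 770 = 545 × 770 mm
Y3: ⌊770/2⌋ × 545 = 385 × 545 mm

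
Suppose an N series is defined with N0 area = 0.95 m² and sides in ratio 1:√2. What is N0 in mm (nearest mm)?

820 × 1159 mm

Let the short side be w mm. Then w · w√2 = 0.95 m² = 950,000 mm².
w² = 950,000/√2, so w ≈ 819.6 mm; long side = w√2 ≈ 1159.1 mm.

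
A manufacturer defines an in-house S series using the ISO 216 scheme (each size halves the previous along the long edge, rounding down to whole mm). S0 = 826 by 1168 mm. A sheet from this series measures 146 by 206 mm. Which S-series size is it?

S0: 826 × 1168 mm
S1: 584 × 826 mm
S2: 413 × 584 mm
S3: 292 × 413 mm
S4: 206 × 292 mm
S5: 146 × 206 mm
S6: 103 × 146 mm
→ matches S5.

S5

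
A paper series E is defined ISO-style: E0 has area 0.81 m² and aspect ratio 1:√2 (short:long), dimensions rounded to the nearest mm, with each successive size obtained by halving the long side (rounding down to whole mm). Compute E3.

Let E0's short side be w mm. w · w√2 = 0.81 m² = 810,000 mm², so w ≈ 756.8 mm and w√2 ≈ 1070.3 mm → E0 = 757 × 1070 mm.
E1: ⌊1070/2⌋ × 757 = 535 × 757 mm
E2: ⌊757/2⌋ × 535 = 378 × 535 mm
E3: ⌊535/2⌋ × 378 = 267 × 378 mm

267 × 378 mm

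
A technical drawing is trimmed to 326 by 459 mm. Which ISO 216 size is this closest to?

C3 (324 × 458 mm)

Aspect ratio 459/326 ≈ 1.408 — close to the ISO √2 ≈ 1.414.
In the C-series (envelope sizes, between A and B): C3 = 324 × 458 mm.
Off by 3 mm total — nearest standard size.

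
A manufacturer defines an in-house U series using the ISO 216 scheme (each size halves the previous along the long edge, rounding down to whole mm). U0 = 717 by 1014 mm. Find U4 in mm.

U1: ⌊1014/2⌋ × 717 = 507 × 717 mm
U2: ⌊717/2⌋ × 507 = 358 × 507 mm
U3: ⌊507/2⌋ × 358 = 253 × 358 mm
U4: ⌊358/2⌋ × 253 = 179 × 253 mm

179 × 253 mm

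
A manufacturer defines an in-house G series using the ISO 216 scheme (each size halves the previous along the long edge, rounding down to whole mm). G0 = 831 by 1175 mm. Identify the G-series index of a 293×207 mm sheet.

G0: 831 × 1175 mm
G1: 587 × 831 mm
G2: 415 × 587 mm
G3: 293 × 415 mm
G4: 207 × 293 mm
G5: 146 × 207 mm
→ matches G4.

G4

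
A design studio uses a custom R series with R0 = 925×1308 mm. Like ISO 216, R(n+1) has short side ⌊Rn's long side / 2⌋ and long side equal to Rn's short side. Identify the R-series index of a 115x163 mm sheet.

R6

R0: 925 × 1308 mm
R1: 654 × 925 mm
R2: 462 × 654 mm
R3: 327 × 462 mm
R4: 231 × 327 mm
R5: 163 × 231 mm
R6: 115 × 163 mm
R7: 81 × 115 mm
→ matches R6.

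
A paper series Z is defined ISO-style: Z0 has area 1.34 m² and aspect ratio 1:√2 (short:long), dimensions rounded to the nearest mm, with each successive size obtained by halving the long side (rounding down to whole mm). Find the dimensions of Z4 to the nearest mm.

Let Z0's short side be w mm. w · w√2 = 1.34 m² = 1,340,000 mm², so w ≈ 973.4 mm and w√2 ≈ 1376.6 mm → Z0 = 973 × 1377 mm.
Z1: ⌊1377/2⌋ × 973 = 688 × 973 mm
Z2: ⌊973/2⌋ × 688 = 486 × 688 mm
Z3: ⌊688/2⌋ × 486 = 344 × 486 mm
Z4: ⌊486/2⌋ × 344 = 243 × 344 mm

243 × 344 mm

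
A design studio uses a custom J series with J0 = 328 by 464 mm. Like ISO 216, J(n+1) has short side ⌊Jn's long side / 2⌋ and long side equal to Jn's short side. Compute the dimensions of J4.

J1: ⌊464/2⌋ × 328 = 232 × 328 mm
J2: ⌊328/2⌋ × 232 = 164 × 232 mm
J3: ⌊232/2⌋ × 164 = 116 × 164 mm
J4: ⌊164/2⌋ × 116 = 82 × 116 mm

82 × 116 mm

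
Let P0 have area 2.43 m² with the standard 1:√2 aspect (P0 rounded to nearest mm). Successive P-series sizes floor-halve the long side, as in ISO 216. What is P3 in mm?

463 × 655 mm

Let P0's short side be w mm. w · w√2 = 2.43 m² = 2,430,000 mm², so w ≈ 1310.8 mm and w√2 ≈ 1853.8 mm → P0 = 1311 × 1854 mm.
P1: ⌊1854/2⌋ × 1311 = 927 × 1311 mm
P2: ⌊1311/2⌋ × 927 = 655 × 927 mm
P3: ⌊927/2⌋ × 655 = 463 × 655 mm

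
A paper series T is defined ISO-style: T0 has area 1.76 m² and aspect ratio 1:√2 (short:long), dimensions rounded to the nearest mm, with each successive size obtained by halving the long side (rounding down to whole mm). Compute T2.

558 × 789 mm

Let T0's short side be w mm. w · w√2 = 1.76 m² = 1,760,000 mm², so w ≈ 1115.6 mm and w√2 ≈ 1577.7 mm → T0 = 1116 × 1578 mm.
T1: ⌊1578/2⌋ × 1116 = 789 × 1116 mm
T2: ⌊1116/2⌋ × 789 = 558 × 789 mm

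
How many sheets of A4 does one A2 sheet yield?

Each ISO step halves the sheet: 1 × A2 → 2 × A3 → 4 × A4
From A2 to A4 is 2 halving steps: 2^2 = 4.

4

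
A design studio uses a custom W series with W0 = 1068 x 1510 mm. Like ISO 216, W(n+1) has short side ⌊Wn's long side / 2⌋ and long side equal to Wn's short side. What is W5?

188 × 267 mm

W1 = 755 × 1068 mm (from W0 by 1 halving).
W2: ⌊1068/2⌋ × 755 = 534 × 755 mm
W3: ⌊755/2⌋ × 534 = 377 × 534 mm
W4: ⌊534/2⌋ × 377 = 267 × 377 mm
W5: ⌊377/2⌋ × 267 = 188 × 267 mm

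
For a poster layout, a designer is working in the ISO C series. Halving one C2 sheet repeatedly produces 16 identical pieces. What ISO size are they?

C6

16 = 2^4, so 4 halving steps.
C2 → C3 → … → C6 after 4 steps.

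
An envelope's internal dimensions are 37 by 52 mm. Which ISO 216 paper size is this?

A9 (37 × 52 mm)

Aspect ratio 52/37 ≈ 1.405 — close to the ISO √2 ≈ 1.414.
In the A-series (A0 area = 1 m²): A9 = 37 × 52 mm.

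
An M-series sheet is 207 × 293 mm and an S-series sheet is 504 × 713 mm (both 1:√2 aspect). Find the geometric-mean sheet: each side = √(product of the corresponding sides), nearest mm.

Short side: √(207 · 504) = √104328 ≈ 323.0 → 323 mm
Long side: √(293 · 713) = √208909 ≈ 457.1 → 457 mm

323 × 457 mm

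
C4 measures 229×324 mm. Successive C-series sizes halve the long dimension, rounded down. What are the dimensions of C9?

C5: ⌊324/2⌋ × 229 = 162 × 229 mm
C6: ⌊229/2⌋ × 162 = 114 × 162 mm
C7: ⌊162/2⌋ × 114 = 81 × 114 mm
C8: ⌊114/2⌋ × 81 = 57 × 81 mm
C9: ⌊81/2⌋ × 57 = 40 × 57 mm

40 × 57 mm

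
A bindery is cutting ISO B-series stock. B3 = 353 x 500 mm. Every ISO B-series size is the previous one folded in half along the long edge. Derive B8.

62 × 88 mm

B4: ⌊500/2⌋ × 353 = 250 × 353 mm
B5: ⌊353/2⌋ × 250 = 176 × 250 mm
B6: ⌊250/2⌋ × 176 = 125 × 176 mm
B7: ⌊176/2⌋ × 125 = 88 × 125 mm
B8: ⌊125/2⌋ × 88 = 62 × 88 mm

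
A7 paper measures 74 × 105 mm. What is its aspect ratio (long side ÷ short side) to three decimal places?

1.419

105 / 74 = 1.419
ISO 216 targets √2 ≈ 1.414; the +0.005 deviation is from mm rounding.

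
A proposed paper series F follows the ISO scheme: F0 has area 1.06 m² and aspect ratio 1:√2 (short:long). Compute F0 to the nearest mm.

Let the short side be w mm. Then w · w√2 = 1.06 m² = 1,060,000 mm².
w² = 1,060,000/√2, so w ≈ 865.8 mm; long side = w√2 ≈ 1224.4 mm.

866 × 1224 mm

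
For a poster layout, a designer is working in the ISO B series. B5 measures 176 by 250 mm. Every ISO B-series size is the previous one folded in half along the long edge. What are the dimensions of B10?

B6: ⌊250/2⌋ × 176 = 125 × 176 mm
B7: ⌊176/2⌋ × 125 = 88 × 125 mm
B8: ⌊125/2⌋ × 88 = 62 × 88 mm
B9: ⌊88/2⌋ × 62 = 44 × 62 mm
B10: ⌊62/2⌋ × 44 = 31 × 44 mm

31 × 44 mm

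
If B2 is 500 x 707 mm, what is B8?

B3: ⌊707/2⌋ × 500 = 353 × 500 mm
B4: ⌊500/2⌋ × 353 = 250 × 353 mm
B5: ⌊353/2⌋ × 250 = 176 × 250 mm
B6: ⌊250/2⌋ × 176 = 125 × 176 mm
B7: ⌊176/2⌋ × 125 = 88 × 125 mm
B8: ⌊125/2⌋ × 88 = 62 × 88 mm

62 × 88 mm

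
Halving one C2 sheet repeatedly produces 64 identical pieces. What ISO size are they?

C8

64 = 2^6, so 6 halving steps.
C2 → C3 → … → C8 after 6 steps.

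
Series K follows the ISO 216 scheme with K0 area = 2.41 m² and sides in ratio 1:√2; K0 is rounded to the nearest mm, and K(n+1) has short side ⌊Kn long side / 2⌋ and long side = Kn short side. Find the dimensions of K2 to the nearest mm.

652 × 923 mm

Let K0's short side be w mm. w · w√2 = 2.41 m² = 2,410,000 mm², so w ≈ 1305.4 mm and w√2 ≈ 1846.1 mm → K0 = 1305 × 1846 mm.
K1: ⌊1846/2⌋ × 1305 = 923 × 1305 mm
K2: ⌊1305/2⌋ × 923 = 652 × 923 mm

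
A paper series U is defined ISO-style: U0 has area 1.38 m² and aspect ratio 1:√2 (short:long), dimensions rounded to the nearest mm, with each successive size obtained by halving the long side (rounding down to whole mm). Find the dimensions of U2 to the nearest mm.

Let U0's short side be w mm. w · w√2 = 1.38 m² = 1,380,000 mm², so w ≈ 987.8 mm and w√2 ≈ 1397.0 mm → U0 = 988 × 1397 mm.
U1: ⌊1397/2⌋ × 988 = 698 × 988 mm
U2: ⌊988/2⌋ × 698 = 494 × 698 mm

494 × 698 mm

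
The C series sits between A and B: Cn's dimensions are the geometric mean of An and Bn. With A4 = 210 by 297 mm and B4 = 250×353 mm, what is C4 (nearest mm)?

229 × 324 mm

Short side: √(210 · 250) = √52500 ≈ 229.1 → 229 mm
Long side: √(297 · 353) = √104841 ≈ 323.8 → 324 mm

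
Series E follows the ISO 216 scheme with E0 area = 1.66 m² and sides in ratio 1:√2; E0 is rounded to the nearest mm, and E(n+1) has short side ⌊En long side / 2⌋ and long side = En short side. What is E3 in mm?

383 × 541 mm

Let E0's short side be w mm. w · w√2 = 1.66 m² = 1,660,000 mm², so w ≈ 1083.4 mm and w√2 ≈ 1532.2 mm → E0 = 1083 × 1532 mm.
E1: ⌊1532/2⌋ × 1083 = 766 × 1083 mm
E2: ⌊1083/2⌋ × 766 = 541 × 766 mm
E3: ⌊766/2⌋ × 541 = 383 × 541 mm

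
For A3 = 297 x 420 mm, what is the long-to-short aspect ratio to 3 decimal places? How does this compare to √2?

420 / 297 = 1.414
Matches √2 ≈ 1.414 — the ISO 216 defining ratio.

1.414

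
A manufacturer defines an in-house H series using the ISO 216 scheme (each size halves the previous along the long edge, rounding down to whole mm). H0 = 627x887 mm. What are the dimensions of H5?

110 × 156 mm

H1: ⌊887/2⌋ × 627 = 443 × 627 mm
H2: ⌊627/2⌋ × 443 = 313 × 443 mm
H3: ⌊443/2⌋ × 313 = 221 × 313 mm
H4: ⌊313/2⌋ × 221 = 156 × 221 mm
H5: ⌊221/2⌋ × 156 = 110 × 156 mm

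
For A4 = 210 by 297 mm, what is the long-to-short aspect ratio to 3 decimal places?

1.414

297 / 210 = 1.414
Matches √2 ≈ 1.414 — the ISO 216 defining ratio.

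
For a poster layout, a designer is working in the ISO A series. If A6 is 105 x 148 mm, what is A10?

A7: ⌊148/2⌋ × 105 = 74 × 105 mm
A8: ⌊105/2⌋ × 74 = 52 × 74 mm
A9: ⌊74/2⌋ × 52 = 37 × 52 mm
A10: ⌊52/2⌋ × 37 = 26 × 37 mm

26 × 37 mm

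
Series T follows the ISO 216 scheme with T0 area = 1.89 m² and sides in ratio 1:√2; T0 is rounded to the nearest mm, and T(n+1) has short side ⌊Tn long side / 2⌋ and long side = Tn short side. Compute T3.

408 × 578 mm

Let T0's short side be w mm. w · w√2 = 1.89 m² = 1,890,000 mm², so w ≈ 1156.0 mm and w√2 ≈ 1634.9 mm → T0 = 1156 × 1635 mm.
T1: ⌊1635/2⌋ × 1156 = 817 × 1156 mm
T2: ⌊1156/2⌋ × 817 = 578 × 817 mm
T3: ⌊817/2⌋ × 578 = 408 × 578 mm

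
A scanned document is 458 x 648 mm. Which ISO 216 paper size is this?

Aspect ratio 648/458 ≈ 1.415 — close to the ISO √2 ≈ 1.414.
In the C-series (envelope sizes, between A and B): C2 = 458 × 648 mm.

C2 (458 × 648 mm)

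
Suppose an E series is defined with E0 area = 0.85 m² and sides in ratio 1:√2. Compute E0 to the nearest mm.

Let the short side be w mm. Then w · w√2 = 0.85 m² = 850,000 mm².
w² = 850,000/√2, so w ≈ 775.3 mm; long side = w√2 ≈ 1096.4 mm.

775 × 1096 mm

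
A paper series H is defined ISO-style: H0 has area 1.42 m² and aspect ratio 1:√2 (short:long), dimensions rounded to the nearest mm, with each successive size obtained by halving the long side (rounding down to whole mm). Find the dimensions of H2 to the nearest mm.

Let H0's short side be w mm. w · w√2 = 1.42 m² = 1,420,000 mm², so w ≈ 1002.0 mm and w√2 ≈ 1417.1 mm → H0 = 1002 × 1417 mm.
H1: ⌊1417/2⌋ × 1002 = 708 × 1002 mm
H2: ⌊1002/2⌋ × 708 = 501 × 708 mm

501 × 708 mm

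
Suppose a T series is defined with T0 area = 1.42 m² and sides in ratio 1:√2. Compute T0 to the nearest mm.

Let the short side be w mm. Then w · w√2 = 1.42 m² = 1,420,000 mm².
w² = 1,420,000/√2, so w ≈ 1002.0 mm; long side = w√2 ≈ 1417.1 mm.

1002 × 1417 mm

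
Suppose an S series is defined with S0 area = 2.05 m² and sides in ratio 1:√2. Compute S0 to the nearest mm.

Let the short side be w mm. Then w · w√2 = 2.05 m² = 2,050,000 mm².
w² = 2,050,000/√2, so w ≈ 1204.0 mm; long side = w√2 ≈ 1702.7 mm.

1204 × 1703 mm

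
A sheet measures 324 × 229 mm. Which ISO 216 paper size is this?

Aspect ratio 324/229 ≈ 1.415 — close to the ISO √2 ≈ 1.414.
In the C-series (envelope sizes, between A and B): C4 = 229 × 324 mm.

C4 (229 × 324 mm)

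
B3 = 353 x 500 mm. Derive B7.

88 × 125 mm

B4: ⌊500/2⌋ × 353 = 250 × 353 mm
B5: ⌊353/2⌋ × 250 = 176 × 250 mm
B6: ⌊250/2⌋ × 176 = 125 × 176 mm
B7: ⌊176/2⌋ × 125 = 88 × 125 mm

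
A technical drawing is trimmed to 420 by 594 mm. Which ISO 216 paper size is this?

Aspect ratio 594/420 ≈ 1.414 — close to the ISO √2 ≈ 1.414.
In the A-series (A0 area = 1 m²): A2 = 420 × 594 mm.

A2 (420 × 594 mm)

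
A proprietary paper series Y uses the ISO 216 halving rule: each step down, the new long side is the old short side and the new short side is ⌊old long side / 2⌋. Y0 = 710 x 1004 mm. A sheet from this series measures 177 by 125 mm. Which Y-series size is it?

Y5

Y0: 710 × 1004 mm
Y1: 502 × 710 mm
Y2: 355 × 502 mm
Y3: 251 × 355 mm
Y4: 177 × 251 mm
Y5: 125 × 177 mm
Y6: 88 × 125 mm
→ matches Y5.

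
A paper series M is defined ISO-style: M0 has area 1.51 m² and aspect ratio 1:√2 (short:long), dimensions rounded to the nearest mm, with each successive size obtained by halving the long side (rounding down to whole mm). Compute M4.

Let M0's short side be w mm. w · w√2 = 1.51 m² = 1,510,000 mm², so w ≈ 1033.3 mm and w√2 ≈ 1461.3 mm → M0 = 1033 × 1461 mm.
M1: ⌊1461/2⌋ × 1033 = 730 × 1033 mm
M2: ⌊1033/2⌋ × 730 = 516 × 730 mm
M3: ⌊730/2⌋ × 516 = 365 × 516 mm
M4: ⌊516/2⌋ × 365 = 258 × 365 mm

258 × 365 mm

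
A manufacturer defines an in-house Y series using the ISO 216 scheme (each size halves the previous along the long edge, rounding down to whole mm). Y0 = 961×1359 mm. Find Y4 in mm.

Y1 = 679 × 961 mm (from Y0 by 1 halving).
Y2: ⌊961/2⌋ × 679 = 480 × 679 mm
Y3: ⌊679/2⌋ × 480 = 339 × 480 mm
Y4: ⌊480/2⌋ × 339 = 240 × 339 mm

240 × 339 mm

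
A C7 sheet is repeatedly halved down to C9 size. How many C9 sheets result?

Each ISO step halves the sheet: 1 × C7 → 2 × C8 → 4 × C9
From C7 to C9 is 2 halving steps: 2^2 = 4.

4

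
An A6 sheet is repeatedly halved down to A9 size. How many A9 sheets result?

8

Each ISO step halves the sheet: 1 × A6 → 2 × A7 → 4 × A8 → 8 × A9
From A6 to A9 is 3 halving steps: 2^3 = 8.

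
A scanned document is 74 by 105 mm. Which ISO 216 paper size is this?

Aspect ratio 105/74 ≈ 1.419 — close to the ISO √2 ≈ 1.414.
In the A-series (A0 area = 1 m²): A7 = 74 × 105 mm.

A7 (74 × 105 mm)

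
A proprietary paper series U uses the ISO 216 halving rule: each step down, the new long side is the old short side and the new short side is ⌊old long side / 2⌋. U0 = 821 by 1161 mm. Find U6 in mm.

U1: ⌊1161/2⌋ × 821 = 580 × 821 mm
U2: ⌊821/2⌋ × 580 = 410 × 580 mm
U3: ⌊580/2⌋ × 410 = 290 × 410 mm
U4: ⌊410/2⌋ × 290 = 205 × 290 mm
U5: ⌊290/2⌋ × 205 = 145 × 205 mm
U6: ⌊205/2⌋ × 145 = 102 × 145 mm

102 × 145 mm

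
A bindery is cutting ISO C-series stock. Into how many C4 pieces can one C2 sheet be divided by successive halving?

Each ISO step halves the sheet: 1 × C2 → 2 × C3 → 4 × C4
From C2 to C4 is 2 halving steps: 2^2 = 4.

4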